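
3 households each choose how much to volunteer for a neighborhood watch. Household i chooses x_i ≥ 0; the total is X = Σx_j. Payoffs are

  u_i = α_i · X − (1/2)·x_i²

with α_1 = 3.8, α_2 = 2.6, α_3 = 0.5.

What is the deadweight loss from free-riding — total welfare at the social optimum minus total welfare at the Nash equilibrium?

Household i's FOC: ∂u_i/∂x_i = α_i − x_i = 0, so x_i* = α_i.
NE contributions = (3.8, 2.6, 0.5); X = 6.9.
W^NE = (Σα)·X − ½Σα_i² = 6.9² − ½·21.45 = 36.885.
Planner sets x_i = Σα_j = 6.9 for every i, so X^SO = 3·6.9 = 20.7.
W^SO = (Σα)·X^SO − ½·3·(Σα)² = (3/2)·6.9² = 71.415.
Deadweight loss = W^SO − W^NE = 34.53.

34.53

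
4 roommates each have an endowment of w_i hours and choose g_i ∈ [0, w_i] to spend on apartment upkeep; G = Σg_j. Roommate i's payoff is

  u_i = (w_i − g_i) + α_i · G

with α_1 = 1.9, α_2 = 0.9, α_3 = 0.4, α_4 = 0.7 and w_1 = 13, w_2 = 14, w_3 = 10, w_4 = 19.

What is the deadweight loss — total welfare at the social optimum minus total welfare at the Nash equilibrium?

124.7

∂u_i/∂g_i = α_i − 1, so roommate i contributes w_i if α_i > 1, else 0.
α_i > 1 for i ∈ {1}; NE contributions (13, 0, 0, 0), G = 13.
W^NE = Σw_i − G^NE + (Σα_i)·G^NE = 56 + 2.9·13 = 93.7.
Planner: ∂(Σu_j)/∂g_i = Σα_j − 1 = 2.9 > 0, so everyone contributes w_i; G^SO = 56, W^SO = 56 + 2.9·56 = 218.4.
Deadweight loss = 124.7.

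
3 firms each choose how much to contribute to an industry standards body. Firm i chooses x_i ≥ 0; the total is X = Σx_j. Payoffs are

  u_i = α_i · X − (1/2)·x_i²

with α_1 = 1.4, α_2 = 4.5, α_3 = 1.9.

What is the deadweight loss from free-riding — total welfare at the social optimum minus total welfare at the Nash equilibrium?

43.33

Firm i's FOC: ∂u_i/∂x_i = α_i − x_i = 0, so x_i* = α_i.
NE contributions = (1.4, 4.5, 1.9); X = 7.8.
W^NE = (Σα)·X − ½Σα_i² = 7.8² − ½·25.82 = 47.93.
Planner sets x_i = Σα_j = 7.8 for every i, so X^SO = 3·7.8 = 23.4.
W^SO = (Σα)·X^SO − ½·3·(Σα)² = (3/2)·7.8² = 91.26.
Deadweight loss = W^SO − W^NE = 43.33.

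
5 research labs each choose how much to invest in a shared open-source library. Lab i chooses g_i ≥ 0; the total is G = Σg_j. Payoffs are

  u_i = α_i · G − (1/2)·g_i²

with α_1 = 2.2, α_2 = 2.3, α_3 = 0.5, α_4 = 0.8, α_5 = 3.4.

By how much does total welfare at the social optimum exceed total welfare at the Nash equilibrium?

Lab i's FOC: ∂u_i/∂g_i = α_i − g_i = 0, so g_i* = α_i.
NE contributions = (2.2, 2.3, 0.5, 0.8, 3.4); G = 9.2.
W^NE = (Σα)·G − ½Σα_i² = 9.2² − ½·22.58 = 73.35.
Planner sets g_i = Σα_j = 9.2 for every i, so G^SO = 5·9.2 = 46.
W^SO = (Σα)·G^SO − ½·5·(Σα)² = (5/2)·9.2² = 211.6.
Deadweight loss = W^SO − W^NE = 138.25.

138.25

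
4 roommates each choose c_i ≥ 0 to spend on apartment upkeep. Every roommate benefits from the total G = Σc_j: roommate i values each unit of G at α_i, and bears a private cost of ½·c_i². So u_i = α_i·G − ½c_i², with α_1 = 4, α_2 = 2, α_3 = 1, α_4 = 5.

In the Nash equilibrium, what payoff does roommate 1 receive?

40

Roommate i's FOC: ∂u_i/∂c_i = α_i − c_i = 0, so c_i* = α_i.
NE contributions = (4, 2, 1, 5); G = 12.
u_1 = α_1·G − ½·(c_1)² = 4·12 − ½·4² = 40.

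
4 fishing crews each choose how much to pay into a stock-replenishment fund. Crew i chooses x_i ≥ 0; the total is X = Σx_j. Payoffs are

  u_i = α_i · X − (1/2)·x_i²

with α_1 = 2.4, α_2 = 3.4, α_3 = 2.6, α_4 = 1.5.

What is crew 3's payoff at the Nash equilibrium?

22.36

Crew i's FOC: ∂u_i/∂x_i = α_i − x_i = 0, so x_i* = α_i.
NE contributions = (2.4, 3.4, 2.6, 1.5); X = 9.9.
u_3 = α_3·X − ½·(x_3)² = 2.6·9.9 − ½·2.6² = 22.36.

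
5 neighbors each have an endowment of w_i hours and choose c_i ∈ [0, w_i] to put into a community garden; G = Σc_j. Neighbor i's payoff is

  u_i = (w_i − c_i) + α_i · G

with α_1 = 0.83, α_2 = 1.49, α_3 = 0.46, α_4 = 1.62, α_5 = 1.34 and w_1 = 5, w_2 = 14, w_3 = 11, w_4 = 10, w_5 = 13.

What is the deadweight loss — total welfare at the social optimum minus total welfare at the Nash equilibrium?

∂u_i/∂c_i = α_i − 1, so neighbor i contributes w_i if α_i > 1, else 0.
α_i > 1 for i ∈ {2, 4, 5}; NE contributions (0, 14, 0, 10, 13), G = 37.
W^NE = Σw_i − G^NE + (Σα_i)·G^NE = 53 + 4.74·37 = 228.38.
Planner: ∂(Σu_j)/∂c_i = Σα_j − 1 = 4.74 > 0, so everyone contributes w_i; G^SO = 53, W^SO = 53 + 4.74·53 = 304.22.
Deadweight loss = 75.84.

75.84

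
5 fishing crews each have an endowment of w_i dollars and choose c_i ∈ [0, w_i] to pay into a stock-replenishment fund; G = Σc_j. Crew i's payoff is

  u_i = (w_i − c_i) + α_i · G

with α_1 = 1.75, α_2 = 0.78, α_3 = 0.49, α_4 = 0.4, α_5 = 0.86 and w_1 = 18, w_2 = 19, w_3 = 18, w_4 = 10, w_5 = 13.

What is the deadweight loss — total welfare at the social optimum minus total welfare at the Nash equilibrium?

196.8

∂u_i/∂c_i = α_i − 1, so crew i contributes w_i if α_i > 1, else 0.
α_i > 1 for i ∈ {1}; NE contributions (18, 0, 0, 0, 0), G = 18.
W^NE = Σw_i − G^NE + (Σα_i)·G^NE = 78 + 3.28·18 = 137.04.
Planner: ∂(Σu_j)/∂c_i = Σα_j − 1 = 3.28 > 0, so everyone contributes w_i; G^SO = 78, W^SO = 78 + 3.28·78 = 333.84.
Deadweight loss = 196.8.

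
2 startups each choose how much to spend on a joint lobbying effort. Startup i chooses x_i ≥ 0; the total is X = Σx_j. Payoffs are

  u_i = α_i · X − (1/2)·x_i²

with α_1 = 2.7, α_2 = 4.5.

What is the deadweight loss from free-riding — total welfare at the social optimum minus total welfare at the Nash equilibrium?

Startup i's FOC: ∂u_i/∂x_i = α_i − x_i = 0, so x_i* = α_i.
NE contributions = (2.7, 4.5); X = 7.2.
W^NE = (Σα)·X − ½Σα_i² = 7.2² − ½·27.54 = 38.07.
Planner sets x_i = Σα_j = 7.2 for every i, so X^SO = 2·7.2 = 14.4.
W^SO = (Σα)·X^SO − ½·2·(Σα)² = (2/2)·7.2² = 51.84.
Deadweight loss = W^SO − W^NE = 13.77.

13.77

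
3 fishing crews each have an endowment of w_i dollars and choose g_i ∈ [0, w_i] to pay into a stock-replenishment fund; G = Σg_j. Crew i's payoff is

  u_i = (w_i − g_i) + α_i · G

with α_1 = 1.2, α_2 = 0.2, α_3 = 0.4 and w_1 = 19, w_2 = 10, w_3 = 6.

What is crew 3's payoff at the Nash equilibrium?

∂u_i/∂g_i = α_i − 1, so crew i contributes w_i if α_i > 1, else 0.
α_i > 1 for i ∈ {1}; NE contributions (19, 0, 0), G = 19.
u_3 = (6 − 0) + 0.4·19 = 13.6.

13.6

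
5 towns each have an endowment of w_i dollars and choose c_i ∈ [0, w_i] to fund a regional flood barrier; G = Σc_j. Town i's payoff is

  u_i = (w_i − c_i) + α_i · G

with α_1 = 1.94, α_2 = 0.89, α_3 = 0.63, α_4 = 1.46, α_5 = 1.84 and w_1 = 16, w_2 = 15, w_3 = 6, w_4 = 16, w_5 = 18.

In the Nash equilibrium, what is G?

50

∂u_i/∂c_i = α_i − 1, so town i contributes w_i if α_i > 1, else 0.
α_i > 1 for i ∈ {1, 4, 5}; NE contributions (16, 0, 0, 16, 18), G = 50.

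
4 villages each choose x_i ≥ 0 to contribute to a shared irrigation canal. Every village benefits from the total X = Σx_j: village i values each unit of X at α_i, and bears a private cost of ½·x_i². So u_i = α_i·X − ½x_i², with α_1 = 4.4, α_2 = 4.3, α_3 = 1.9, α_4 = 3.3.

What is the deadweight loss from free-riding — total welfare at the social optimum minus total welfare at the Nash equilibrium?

Village i's FOC: ∂u_i/∂x_i = α_i − x_i = 0, so x_i* = α_i.
NE contributions = (4.4, 4.3, 1.9, 3.3); X = 13.9.
W^NE = (Σα)·X − ½Σα_i² = 13.9² − ½·52.35 = 167.035.
Planner sets x_i = Σα_j = 13.9 for every i, so X^SO = 4·13.9 = 55.6.
W^SO = (Σα)·X^SO − ½·4·(Σα)² = (4/2)·13.9² = 386.42.
Deadweight loss = W^SO − W^NE = 219.385.

219.385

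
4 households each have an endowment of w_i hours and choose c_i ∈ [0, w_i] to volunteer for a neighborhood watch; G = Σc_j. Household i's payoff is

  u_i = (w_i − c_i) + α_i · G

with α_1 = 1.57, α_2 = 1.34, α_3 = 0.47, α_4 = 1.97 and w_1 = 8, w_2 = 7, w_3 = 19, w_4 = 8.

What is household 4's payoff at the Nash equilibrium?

45.31

∂u_i/∂c_i = α_i − 1, so household i contributes w_i if α_i > 1, else 0.
α_i > 1 for i ∈ {1, 2, 4}; NE contributions (8, 7, 0, 8), G = 23.
u_4 = (8 − 8) + 1.97·23 = 45.31.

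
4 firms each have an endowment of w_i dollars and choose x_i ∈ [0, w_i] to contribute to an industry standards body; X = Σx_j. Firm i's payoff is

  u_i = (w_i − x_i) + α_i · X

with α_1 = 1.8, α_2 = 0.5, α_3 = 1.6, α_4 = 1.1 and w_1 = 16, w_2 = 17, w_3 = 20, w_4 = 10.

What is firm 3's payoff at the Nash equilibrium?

73.6

∂u_i/∂x_i = α_i − 1, so firm i contributes w_i if α_i > 1, else 0.
α_i > 1 for i ∈ {1, 3, 4}; NE contributions (16, 0, 20, 10), X = 46.
u_3 = (20 − 20) + 1.6·46 = 73.6.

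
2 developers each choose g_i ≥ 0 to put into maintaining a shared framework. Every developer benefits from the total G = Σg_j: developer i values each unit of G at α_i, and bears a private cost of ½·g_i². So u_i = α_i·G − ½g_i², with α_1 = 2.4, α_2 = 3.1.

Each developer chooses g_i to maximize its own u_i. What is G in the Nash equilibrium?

5.5

Developer i's FOC: ∂u_i/∂g_i = α_i − g_i = 0, so g_i* = α_i.
NE contributions = (2.4, 3.1); G = 5.5.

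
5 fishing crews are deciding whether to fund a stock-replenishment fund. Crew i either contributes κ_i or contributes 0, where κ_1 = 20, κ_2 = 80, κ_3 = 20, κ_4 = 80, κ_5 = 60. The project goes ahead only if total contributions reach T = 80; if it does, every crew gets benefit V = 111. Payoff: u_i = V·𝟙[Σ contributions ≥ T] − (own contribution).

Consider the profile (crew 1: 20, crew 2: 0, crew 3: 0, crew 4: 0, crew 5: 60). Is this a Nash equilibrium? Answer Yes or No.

Total = 80 ≥ 80: provided.
Crew 1 (pledges 20, payoff 91): dropping to 0 → total 60, payoff 0. No gain.
Crew 2 (pledges 0, payoff 111): pledging 80 → total 160, payoff 31. No gain.
Crew 3 (pledges 0, payoff 111): pledging 20 → total 100, payoff 91. No gain.
Crew 4 (pledges 0, payoff 111): pledging 80 → total 160, payoff 31. No gain.
Crew 5 (pledges 60, payoff 51): dropping to 0 → total 20, payoff 0. No gain.

Yes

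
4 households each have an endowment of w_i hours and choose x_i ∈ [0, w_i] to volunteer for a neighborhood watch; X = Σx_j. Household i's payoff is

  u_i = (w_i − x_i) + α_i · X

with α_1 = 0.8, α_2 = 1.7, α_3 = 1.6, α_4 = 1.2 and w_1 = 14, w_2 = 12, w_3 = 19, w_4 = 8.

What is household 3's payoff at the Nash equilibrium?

62.4

∂u_i/∂x_i = α_i − 1, so household i contributes w_i if α_i > 1, else 0.
α_i > 1 for i ∈ {2, 3, 4}; NE contributions (0, 12, 19, 8), X = 39.
u_3 = (19 − 19) + 1.6·39 = 62.4.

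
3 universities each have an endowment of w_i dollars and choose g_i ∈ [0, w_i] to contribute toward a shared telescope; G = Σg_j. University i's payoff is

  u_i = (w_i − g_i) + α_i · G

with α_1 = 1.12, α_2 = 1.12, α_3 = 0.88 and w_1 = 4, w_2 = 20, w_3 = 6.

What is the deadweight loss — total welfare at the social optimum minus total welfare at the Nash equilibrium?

∂u_i/∂g_i = α_i − 1, so university i contributes w_i if α_i > 1, else 0.
α_i > 1 for i ∈ {1, 2}; NE contributions (4, 20, 0), G = 24.
W^NE = Σw_i − G^NE + (Σα_i)·G^NE = 30 + 2.12·24 = 80.88.
Planner: ∂(Σu_j)/∂g_i = Σα_j − 1 = 2.12 > 0, so everyone contributes w_i; G^SO = 30, W^SO = 30 + 2.12·30 = 93.6.
Deadweight loss = 12.72.

12.72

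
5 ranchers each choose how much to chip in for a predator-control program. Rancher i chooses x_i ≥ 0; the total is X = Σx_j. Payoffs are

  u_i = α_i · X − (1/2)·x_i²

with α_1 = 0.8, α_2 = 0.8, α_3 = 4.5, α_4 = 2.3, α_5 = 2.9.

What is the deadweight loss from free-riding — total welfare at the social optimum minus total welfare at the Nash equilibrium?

Rancher i's FOC: ∂u_i/∂x_i = α_i − x_i = 0, so x_i* = α_i.
NE contributions = (0.8, 0.8, 4.5, 2.3, 2.9); X = 11.3.
W^NE = (Σα)·X − ½Σα_i² = 11.3² − ½·35.23 = 110.075.
Planner sets x_i = Σα_j = 11.3 for every i, so X^SO = 5·11.3 = 56.5.
W^SO = (Σα)·X^SO − ½·5·(Σα)² = (5/2)·11.3² = 319.225.
Deadweight loss = W^SO − W^NE = 209.15.

209.15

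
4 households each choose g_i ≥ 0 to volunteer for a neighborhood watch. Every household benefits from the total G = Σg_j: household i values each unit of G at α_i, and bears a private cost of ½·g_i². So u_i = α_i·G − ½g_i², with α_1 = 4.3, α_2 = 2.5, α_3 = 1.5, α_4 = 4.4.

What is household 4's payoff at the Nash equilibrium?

46.2

Household i's FOC: ∂u_i/∂g_i = α_i − g_i = 0, so g_i* = α_i.
NE contributions = (4.3, 2.5, 1.5, 4.4); G = 12.7.
u_4 = α_4·G − ½·(g_4)² = 4.4·12.7 − ½·4.4² = 46.2.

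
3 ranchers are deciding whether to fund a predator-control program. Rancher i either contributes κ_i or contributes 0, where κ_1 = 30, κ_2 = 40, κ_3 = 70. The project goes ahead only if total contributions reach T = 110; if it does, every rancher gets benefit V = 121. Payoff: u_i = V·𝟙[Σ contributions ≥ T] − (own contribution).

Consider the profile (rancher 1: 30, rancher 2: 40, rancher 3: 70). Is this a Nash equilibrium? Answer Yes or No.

No

Total = 140 ≥ 110: provided.
Rancher 1 (pledges 30, payoff 91): dropping to 0 → total 110, payoff 121. Profitable deviation.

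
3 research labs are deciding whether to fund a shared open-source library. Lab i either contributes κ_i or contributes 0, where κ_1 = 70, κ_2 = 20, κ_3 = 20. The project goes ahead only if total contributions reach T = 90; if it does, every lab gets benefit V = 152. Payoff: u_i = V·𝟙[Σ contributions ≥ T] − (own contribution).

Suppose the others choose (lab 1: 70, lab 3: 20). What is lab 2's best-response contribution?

Others' total = 90 ≥ 90; contributing adds cost 20 for no extra benefit.
Best response: 0.

0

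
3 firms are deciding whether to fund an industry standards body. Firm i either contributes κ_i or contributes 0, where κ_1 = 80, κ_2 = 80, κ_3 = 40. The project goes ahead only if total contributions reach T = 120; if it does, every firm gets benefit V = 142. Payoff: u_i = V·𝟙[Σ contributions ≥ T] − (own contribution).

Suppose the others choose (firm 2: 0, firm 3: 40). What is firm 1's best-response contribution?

Others' total = 40. Contributing 80 brings total to 120 ≥ 120: gain V − κ_1 = 62.
Best response: 80.

80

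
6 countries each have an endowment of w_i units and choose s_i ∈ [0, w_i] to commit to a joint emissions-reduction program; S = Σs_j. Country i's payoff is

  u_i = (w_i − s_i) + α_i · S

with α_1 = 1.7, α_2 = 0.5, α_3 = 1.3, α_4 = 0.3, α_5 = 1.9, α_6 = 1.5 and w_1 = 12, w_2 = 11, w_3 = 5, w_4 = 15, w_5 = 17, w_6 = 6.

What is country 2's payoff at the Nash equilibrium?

31

∂u_i/∂s_i = α_i − 1, so country i contributes w_i if α_i > 1, else 0.
α_i > 1 for i ∈ {1, 3, 5, 6}; NE contributions (12, 0, 5, 0, 17, 6), S = 40.
u_2 = (11 − 0) + 0.5·40 = 31.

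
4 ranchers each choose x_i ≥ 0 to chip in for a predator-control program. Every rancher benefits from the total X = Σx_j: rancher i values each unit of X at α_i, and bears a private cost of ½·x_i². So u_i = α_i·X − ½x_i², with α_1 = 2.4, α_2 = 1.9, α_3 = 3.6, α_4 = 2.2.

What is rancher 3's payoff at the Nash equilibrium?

Rancher i's FOC: ∂u_i/∂x_i = α_i − x_i = 0, so x_i* = α_i.
NE contributions = (2.4, 1.9, 3.6, 2.2); X = 10.1.
u_3 = α_3·X − ½·(x_3)² = 3.6·10.1 − ½·3.6² = 29.88.

29.88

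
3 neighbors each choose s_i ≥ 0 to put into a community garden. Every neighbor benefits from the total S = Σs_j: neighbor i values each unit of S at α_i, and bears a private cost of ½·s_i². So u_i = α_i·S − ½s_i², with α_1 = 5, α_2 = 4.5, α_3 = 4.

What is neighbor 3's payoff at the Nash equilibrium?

Neighbor i's FOC: ∂u_i/∂s_i = α_i − s_i = 0, so s_i* = α_i.
NE contributions = (5, 4.5, 4); S = 13.5.
u_3 = α_3·S − ½·(s_3)² = 4·13.5 − ½·4² = 46.

46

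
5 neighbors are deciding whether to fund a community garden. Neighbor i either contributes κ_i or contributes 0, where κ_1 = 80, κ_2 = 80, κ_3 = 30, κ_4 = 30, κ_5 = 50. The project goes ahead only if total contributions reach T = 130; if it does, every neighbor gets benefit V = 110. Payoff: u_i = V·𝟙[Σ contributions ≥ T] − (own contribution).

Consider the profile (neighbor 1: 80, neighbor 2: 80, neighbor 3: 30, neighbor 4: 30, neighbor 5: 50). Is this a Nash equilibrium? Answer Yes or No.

Total = 270 ≥ 130: provided.
Neighbor 1 (pledges 80, payoff 30): dropping to 0 → total 190, payoff 110. Profitable deviation.

No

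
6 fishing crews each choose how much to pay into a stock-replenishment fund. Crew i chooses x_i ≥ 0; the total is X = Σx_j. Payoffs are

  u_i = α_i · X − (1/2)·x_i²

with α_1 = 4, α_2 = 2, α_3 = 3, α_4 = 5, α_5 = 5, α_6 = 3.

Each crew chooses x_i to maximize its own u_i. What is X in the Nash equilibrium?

Crew i's FOC: ∂u_i/∂x_i = α_i − x_i = 0, so x_i* = α_i.
NE contributions = (4, 2, 3, 5, 5, 3); X = 22.

22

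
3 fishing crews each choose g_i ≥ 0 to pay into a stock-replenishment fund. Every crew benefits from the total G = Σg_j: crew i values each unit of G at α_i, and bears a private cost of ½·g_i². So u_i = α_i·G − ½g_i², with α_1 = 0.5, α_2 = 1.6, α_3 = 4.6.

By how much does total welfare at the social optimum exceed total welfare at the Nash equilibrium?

34.43

Crew i's FOC: ∂u_i/∂g_i = α_i − g_i = 0, so g_i* = α_i.
NE contributions = (0.5, 1.6, 4.6); G = 6.7.
W^NE = (Σα)·G − ½Σα_i² = 6.7² − ½·23.97 = 32.905.
Planner sets g_i = Σα_j = 6.7 for every i, so G^SO = 3·6.7 = 20.1.
W^SO = (Σα)·G^SO − ½·3·(Σα)² = (3/2)·6.7² = 67.335.
Deadweight loss = W^SO − W^NE = 34.43.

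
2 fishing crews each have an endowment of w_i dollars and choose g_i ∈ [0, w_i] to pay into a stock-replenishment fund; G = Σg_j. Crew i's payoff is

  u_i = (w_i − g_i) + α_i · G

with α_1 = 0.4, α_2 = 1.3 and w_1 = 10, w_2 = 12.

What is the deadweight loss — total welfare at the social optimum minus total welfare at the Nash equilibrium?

7

∂u_i/∂g_i = α_i − 1, so crew i contributes w_i if α_i > 1, else 0.
α_i > 1 for i ∈ {2}; NE contributions (0, 12), G = 12.
W^NE = Σw_i − G^NE + (Σα_i)·G^NE = 22 + 0.7·12 = 30.4.
Planner: ∂(Σu_j)/∂g_i = Σα_j − 1 = 0.7 > 0, so everyone contributes w_i; G^SO = 22, W^SO = 22 + 0.7·22 = 37.4.
Deadweight loss = 7.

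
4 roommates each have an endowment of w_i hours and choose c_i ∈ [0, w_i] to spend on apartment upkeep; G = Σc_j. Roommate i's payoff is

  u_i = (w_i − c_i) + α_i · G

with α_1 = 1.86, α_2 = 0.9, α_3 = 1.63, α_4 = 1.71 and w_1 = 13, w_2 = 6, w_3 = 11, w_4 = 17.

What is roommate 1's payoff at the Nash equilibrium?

∂u_i/∂c_i = α_i − 1, so roommate i contributes w_i if α_i > 1, else 0.
α_i > 1 for i ∈ {1, 3, 4}; NE contributions (13, 0, 11, 17), G = 41.
u_1 = (13 − 13) + 1.86·41 = 76.26.

76.26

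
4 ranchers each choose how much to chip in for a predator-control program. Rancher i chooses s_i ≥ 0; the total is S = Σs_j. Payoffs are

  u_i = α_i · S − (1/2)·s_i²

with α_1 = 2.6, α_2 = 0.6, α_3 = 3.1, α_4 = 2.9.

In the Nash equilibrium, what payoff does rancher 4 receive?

Rancher i's FOC: ∂u_i/∂s_i = α_i − s_i = 0, so s_i* = α_i.
NE contributions = (2.6, 0.6, 3.1, 2.9); S = 9.2.
u_4 = α_4·S − ½·(s_4)² = 2.9·9.2 − ½·2.9² = 22.475.

22.475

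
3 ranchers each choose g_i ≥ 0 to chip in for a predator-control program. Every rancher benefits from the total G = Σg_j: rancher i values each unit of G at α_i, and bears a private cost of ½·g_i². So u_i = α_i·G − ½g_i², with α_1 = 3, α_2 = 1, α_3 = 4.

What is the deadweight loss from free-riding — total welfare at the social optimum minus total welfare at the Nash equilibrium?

Rancher i's FOC: ∂u_i/∂g_i = α_i − g_i = 0, so g_i* = α_i.
NE contributions = (3, 1, 4); G = 8.
W^NE = (Σα)·G − ½Σα_i² = 8² − ½·26 = 51.
Planner sets g_i = Σα_j = 8 for every i, so G^SO = 3·8 = 24.
W^SO = (Σα)·G^SO − ½·3·(Σα)² = (3/2)·8² = 96.
Deadweight loss = W^SO − W^NE = 45.

45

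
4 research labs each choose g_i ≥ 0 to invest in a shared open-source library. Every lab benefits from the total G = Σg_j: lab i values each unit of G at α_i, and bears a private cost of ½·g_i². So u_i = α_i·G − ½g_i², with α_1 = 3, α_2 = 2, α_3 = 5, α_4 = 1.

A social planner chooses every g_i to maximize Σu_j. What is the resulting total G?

Planner FOC: ∂(Σu_j)/∂g_i = (Σα_j) − g_i = 0, so g_i^SO = Σα_j = 11 for every i; G^SO = 44.

44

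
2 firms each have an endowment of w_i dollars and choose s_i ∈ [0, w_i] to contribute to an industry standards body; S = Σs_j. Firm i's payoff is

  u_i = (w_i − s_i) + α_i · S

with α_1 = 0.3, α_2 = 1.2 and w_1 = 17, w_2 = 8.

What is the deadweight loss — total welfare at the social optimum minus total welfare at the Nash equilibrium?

8.5

∂u_i/∂s_i = α_i − 1, so firm i contributes w_i if α_i > 1, else 0.
α_i > 1 for i ∈ {2}; NE contributions (0, 8), S = 8.
W^NE = Σw_i − S^NE + (Σα_i)·S^NE = 25 + 0.5·8 = 29.
Planner: ∂(Σu_j)/∂s_i = Σα_j − 1 = 0.5 > 0, so everyone contributes w_i; S^SO = 25, W^SO = 25 + 0.5·25 = 37.5.
Deadweight loss = 8.5.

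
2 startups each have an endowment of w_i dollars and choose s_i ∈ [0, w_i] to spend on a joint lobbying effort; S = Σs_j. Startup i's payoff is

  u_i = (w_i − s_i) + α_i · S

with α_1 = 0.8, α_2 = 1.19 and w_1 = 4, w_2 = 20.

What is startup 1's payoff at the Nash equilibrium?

20

∂u_i/∂s_i = α_i − 1, so startup i contributes w_i if α_i > 1, else 0.
α_i > 1 for i ∈ {2}; NE contributions (0, 20), S = 20.
u_1 = (4 − 0) + 0.8·20 = 20.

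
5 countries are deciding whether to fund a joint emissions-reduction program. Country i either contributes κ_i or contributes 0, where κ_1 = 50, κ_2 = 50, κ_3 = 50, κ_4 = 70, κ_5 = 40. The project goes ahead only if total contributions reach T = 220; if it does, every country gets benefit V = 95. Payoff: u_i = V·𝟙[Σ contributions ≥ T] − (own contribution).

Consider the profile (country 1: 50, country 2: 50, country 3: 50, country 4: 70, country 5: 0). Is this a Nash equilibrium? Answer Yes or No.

Total = 220 ≥ 220: provided.
Country 1 (pledges 50, payoff 45): dropping to 0 → total 170, payoff 0. No gain.
Country 2 (pledges 50, payoff 45): dropping to 0 → total 170, payoff 0. No gain.
Country 3 (pledges 50, payoff 45): dropping to 0 → total 170, payoff 0. No gain.
Country 4 (pledges 70, payoff 25): dropping to 0 → total 150, payoff 0. No gain.
Country 5 (pledges 0, payoff 95): pledging 40 → total 260, payoff 55. No gain.

Yes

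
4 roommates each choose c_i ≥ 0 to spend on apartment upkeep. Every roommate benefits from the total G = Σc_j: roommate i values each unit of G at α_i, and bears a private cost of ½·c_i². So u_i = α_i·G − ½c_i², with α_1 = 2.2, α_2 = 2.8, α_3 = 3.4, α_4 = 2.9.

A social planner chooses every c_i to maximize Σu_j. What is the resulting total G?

45.2

Planner FOC: ∂(Σu_j)/∂c_i = (Σα_j) − c_i = 0, so c_i^SO = Σα_j = 11.3 for every i; G^SO = 45.2.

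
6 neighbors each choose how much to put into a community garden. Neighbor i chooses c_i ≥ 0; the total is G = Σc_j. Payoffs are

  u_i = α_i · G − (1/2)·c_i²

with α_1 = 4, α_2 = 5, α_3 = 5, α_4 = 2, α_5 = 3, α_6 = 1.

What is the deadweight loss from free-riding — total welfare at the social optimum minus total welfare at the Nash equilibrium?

Neighbor i's FOC: ∂u_i/∂c_i = α_i − c_i = 0, so c_i* = α_i.
NE contributions = (4, 5, 5, 2, 3, 1); G = 20.
W^NE = (Σα)·G − ½Σα_i² = 20² − ½·80 = 360.
Planner sets c_i = Σα_j = 20 for every i, so G^SO = 6·20 = 120.
W^SO = (Σα)·G^SO − ½·6·(Σα)² = (6/2)·20² = 1200.
Deadweight loss = W^SO − W^NE = 840.

840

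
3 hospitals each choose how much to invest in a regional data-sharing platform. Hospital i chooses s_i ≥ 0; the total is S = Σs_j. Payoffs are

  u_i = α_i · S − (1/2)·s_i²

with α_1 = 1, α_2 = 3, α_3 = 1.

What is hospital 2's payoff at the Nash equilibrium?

10.5

Hospital i's FOC: ∂u_i/∂s_i = α_i − s_i = 0, so s_i* = α_i.
NE contributions = (1, 3, 1); S = 5.
u_2 = α_2·S − ½·(s_2)² = 3·5 − ½·3² = 10.5.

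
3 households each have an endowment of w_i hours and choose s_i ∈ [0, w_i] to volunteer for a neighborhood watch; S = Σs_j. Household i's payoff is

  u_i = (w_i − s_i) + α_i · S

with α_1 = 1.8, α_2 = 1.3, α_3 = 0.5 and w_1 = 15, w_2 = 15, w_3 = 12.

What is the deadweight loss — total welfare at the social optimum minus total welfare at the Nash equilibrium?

31.2

∂u_i/∂s_i = α_i − 1, so household i contributes w_i if α_i > 1, else 0.
α_i > 1 for i ∈ {1, 2}; NE contributions (15, 15, 0), S = 30.
W^NE = Σw_i − S^NE + (Σα_i)·S^NE = 42 + 2.6·30 = 120.
Planner: ∂(Σu_j)/∂s_i = Σα_j − 1 = 2.6 > 0, so everyone contributes w_i; S^SO = 42, W^SO = 42 + 2.6·42 = 151.2.
Deadweight loss = 31.2.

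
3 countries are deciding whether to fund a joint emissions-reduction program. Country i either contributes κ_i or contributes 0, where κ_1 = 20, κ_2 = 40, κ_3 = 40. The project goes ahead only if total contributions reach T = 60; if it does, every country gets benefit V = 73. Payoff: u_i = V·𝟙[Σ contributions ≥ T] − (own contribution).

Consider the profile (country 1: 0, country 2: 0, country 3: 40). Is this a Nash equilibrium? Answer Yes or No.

No

Total = 40 < 60: not provided.
Country 1 (pledges 0, payoff 0): pledging 20 → total 60, payoff 53. Profitable deviation.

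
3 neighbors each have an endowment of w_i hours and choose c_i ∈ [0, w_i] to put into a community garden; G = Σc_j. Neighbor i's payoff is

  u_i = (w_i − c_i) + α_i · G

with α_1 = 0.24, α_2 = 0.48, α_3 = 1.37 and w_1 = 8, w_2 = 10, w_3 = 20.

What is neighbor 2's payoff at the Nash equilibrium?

19.6

∂u_i/∂c_i = α_i − 1, so neighbor i contributes w_i if α_i > 1, else 0.
α_i > 1 for i ∈ {3}; NE contributions (0, 0, 20), G = 20.
u_2 = (10 − 0) + 0.48·20 = 19.6.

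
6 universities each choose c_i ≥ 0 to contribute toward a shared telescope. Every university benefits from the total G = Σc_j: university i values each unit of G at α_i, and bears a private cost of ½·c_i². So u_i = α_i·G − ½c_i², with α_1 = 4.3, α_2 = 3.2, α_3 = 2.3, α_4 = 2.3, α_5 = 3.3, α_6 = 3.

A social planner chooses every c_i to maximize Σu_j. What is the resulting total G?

Planner FOC: ∂(Σu_j)/∂c_i = (Σα_j) − c_i = 0, so c_i^SO = Σα_j = 18.4 for every i; G^SO = 110.4.

110.4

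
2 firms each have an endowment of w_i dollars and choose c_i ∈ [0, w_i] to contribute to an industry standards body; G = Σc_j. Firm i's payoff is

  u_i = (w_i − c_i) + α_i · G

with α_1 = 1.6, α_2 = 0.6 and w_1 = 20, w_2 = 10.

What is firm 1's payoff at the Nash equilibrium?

∂u_i/∂c_i = α_i − 1, so firm i contributes w_i if α_i > 1, else 0.
α_i > 1 for i ∈ {1}; NE contributions (20, 0), G = 20.
u_1 = (20 − 20) + 1.6·20 = 32.

32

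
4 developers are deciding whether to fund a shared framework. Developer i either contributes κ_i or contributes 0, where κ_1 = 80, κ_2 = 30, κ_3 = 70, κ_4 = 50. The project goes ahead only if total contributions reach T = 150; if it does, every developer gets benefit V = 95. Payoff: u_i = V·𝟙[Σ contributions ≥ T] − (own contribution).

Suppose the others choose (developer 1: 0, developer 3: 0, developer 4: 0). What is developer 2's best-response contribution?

Others' total = 0. Even contributing 30 gives 30 < 150: no benefit either way.
Best response: 0.

0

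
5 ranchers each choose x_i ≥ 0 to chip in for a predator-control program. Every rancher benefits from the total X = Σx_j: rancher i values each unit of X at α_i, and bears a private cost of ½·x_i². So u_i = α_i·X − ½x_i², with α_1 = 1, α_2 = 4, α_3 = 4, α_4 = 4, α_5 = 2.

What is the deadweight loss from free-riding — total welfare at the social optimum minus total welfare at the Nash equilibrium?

364

Rancher i's FOC: ∂u_i/∂x_i = α_i − x_i = 0, so x_i* = α_i.
NE contributions = (1, 4, 4, 4, 2); X = 15.
W^NE = (Σα)·X − ½Σα_i² = 15² − ½·53 = 198.5.
Planner sets x_i = Σα_j = 15 for every i, so X^SO = 5·15 = 75.
W^SO = (Σα)·X^SO − ½·5·(Σα)² = (5/2)·15² = 562.5.
Deadweight loss = W^SO − W^NE = 364.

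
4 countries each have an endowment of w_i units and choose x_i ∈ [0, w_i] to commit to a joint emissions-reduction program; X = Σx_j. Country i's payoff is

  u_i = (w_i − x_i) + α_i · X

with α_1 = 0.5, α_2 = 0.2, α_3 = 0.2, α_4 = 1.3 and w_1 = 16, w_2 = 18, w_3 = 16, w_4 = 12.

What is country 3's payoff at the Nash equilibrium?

∂u_i/∂x_i = α_i − 1, so country i contributes w_i if α_i > 1, else 0.
α_i > 1 for i ∈ {4}; NE contributions (0, 0, 0, 12), X = 12.
u_3 = (16 − 0) + 0.2·12 = 18.4.

18.4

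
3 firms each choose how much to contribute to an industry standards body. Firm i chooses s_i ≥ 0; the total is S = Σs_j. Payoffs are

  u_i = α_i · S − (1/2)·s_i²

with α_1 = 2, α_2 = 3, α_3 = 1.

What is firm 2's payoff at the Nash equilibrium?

13.5

Firm i's FOC: ∂u_i/∂s_i = α_i − s_i = 0, so s_i* = α_i.
NE contributions = (2, 3, 1); S = 6.
u_2 = α_2·S − ½·(s_2)² = 3·6 − ½·3² = 13.5.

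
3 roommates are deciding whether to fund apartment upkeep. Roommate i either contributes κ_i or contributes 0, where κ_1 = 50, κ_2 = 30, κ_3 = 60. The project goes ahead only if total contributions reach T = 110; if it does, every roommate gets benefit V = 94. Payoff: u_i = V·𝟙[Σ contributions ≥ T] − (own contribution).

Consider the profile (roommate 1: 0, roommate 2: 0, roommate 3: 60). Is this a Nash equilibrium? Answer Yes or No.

No

Total = 60 < 110: not provided.
Roommate 1 (pledges 0, payoff 0): pledging 50 → total 110, payoff 44. Profitable deviation.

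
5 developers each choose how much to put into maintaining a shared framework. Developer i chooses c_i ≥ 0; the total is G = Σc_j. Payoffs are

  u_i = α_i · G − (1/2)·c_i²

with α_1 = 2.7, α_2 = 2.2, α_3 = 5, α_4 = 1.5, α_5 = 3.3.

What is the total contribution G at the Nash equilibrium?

Developer i's FOC: ∂u_i/∂c_i = α_i − c_i = 0, so c_i* = α_i.
NE contributions = (2.7, 2.2, 5, 1.5, 3.3); G = 14.7.

14.7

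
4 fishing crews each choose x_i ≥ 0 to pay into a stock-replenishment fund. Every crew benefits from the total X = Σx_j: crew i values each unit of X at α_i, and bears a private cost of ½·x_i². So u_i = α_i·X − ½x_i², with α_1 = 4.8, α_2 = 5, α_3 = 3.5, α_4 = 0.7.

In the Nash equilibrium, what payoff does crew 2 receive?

Crew i's FOC: ∂u_i/∂x_i = α_i − x_i = 0, so x_i* = α_i.
NE contributions = (4.8, 5, 3.5, 0.7); X = 14.
u_2 = α_2·X − ½·(x_2)² = 5·14 − ½·5² = 57.5.

57.5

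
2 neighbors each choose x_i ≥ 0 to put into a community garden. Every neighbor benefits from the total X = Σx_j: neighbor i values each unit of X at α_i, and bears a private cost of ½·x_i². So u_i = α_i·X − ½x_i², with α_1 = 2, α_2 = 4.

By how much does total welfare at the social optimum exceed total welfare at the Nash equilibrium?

Neighbor i's FOC: ∂u_i/∂x_i = α_i − x_i = 0, so x_i* = α_i.
NE contributions = (2, 4); X = 6.
W^NE = (Σα)·X − ½Σα_i² = 6² − ½·20 = 26.
Planner sets x_i = Σα_j = 6 for every i, so X^SO = 2·6 = 12.
W^SO = (Σα)·X^SO − ½·2·(Σα)² = (2/2)·6² = 36.
Deadweight loss = W^SO − W^NE = 10.

10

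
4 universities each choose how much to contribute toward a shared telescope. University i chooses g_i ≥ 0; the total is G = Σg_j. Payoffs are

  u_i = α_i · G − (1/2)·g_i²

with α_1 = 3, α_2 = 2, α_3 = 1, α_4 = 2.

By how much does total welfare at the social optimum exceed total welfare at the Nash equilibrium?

University i's FOC: ∂u_i/∂g_i = α_i − g_i = 0, so g_i* = α_i.
NE contributions = (3, 2, 1, 2); G = 8.
W^NE = (Σα)·G − ½Σα_i² = 8² − ½·18 = 55.
Planner sets g_i = Σα_j = 8 for every i, so G^SO = 4·8 = 32.
W^SO = (Σα)·G^SO − ½·4·(Σα)² = (4/2)·8² = 128.
Deadweight loss = W^SO − W^NE = 73.

73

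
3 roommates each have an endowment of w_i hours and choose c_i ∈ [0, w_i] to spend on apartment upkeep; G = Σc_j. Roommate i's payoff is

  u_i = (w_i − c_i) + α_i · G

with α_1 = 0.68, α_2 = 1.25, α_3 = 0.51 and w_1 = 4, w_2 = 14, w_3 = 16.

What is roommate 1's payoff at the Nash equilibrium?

∂u_i/∂c_i = α_i − 1, so roommate i contributes w_i if α_i > 1, else 0.
α_i > 1 for i ∈ {2}; NE contributions (0, 14, 0), G = 14.
u_1 = (4 − 0) + 0.68·14 = 13.52.

13.52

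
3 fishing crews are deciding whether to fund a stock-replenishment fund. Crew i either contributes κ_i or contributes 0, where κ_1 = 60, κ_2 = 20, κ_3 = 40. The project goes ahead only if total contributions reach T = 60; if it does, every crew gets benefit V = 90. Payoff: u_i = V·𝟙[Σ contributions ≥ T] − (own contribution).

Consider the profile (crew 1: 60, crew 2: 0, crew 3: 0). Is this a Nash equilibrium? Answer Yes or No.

Total = 60 ≥ 60: provided.
Crew 1 (pledges 60, payoff 30): dropping to 0 → total 0, payoff 0. No gain.
Crew 2 (pledges 0, payoff 90): pledging 20 → total 80, payoff 70. No gain.
Crew 3 (pledges 0, payoff 90): pledging 40 → total 100, payoff 50. No gain.

Yes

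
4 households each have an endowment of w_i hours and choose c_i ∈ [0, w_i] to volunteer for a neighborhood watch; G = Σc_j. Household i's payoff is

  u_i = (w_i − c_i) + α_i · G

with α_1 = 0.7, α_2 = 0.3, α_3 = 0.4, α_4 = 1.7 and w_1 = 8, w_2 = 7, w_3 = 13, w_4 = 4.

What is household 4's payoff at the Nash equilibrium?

6.8

∂u_i/∂c_i = α_i − 1, so household i contributes w_i if α_i > 1, else 0.
α_i > 1 for i ∈ {4}; NE contributions (0, 0, 0, 4), G = 4.
u_4 = (4 − 4) + 1.7·4 = 6.8.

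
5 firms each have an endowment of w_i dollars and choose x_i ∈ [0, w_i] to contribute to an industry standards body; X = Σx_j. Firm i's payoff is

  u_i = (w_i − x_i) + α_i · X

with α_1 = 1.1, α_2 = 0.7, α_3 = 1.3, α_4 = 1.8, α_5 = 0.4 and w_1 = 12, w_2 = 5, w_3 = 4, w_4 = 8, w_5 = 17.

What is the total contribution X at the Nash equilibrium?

∂u_i/∂x_i = α_i − 1, so firm i contributes w_i if α_i > 1, else 0.
α_i > 1 for i ∈ {1, 3, 4}; NE contributions (12, 0, 4, 8, 0), X = 24.

24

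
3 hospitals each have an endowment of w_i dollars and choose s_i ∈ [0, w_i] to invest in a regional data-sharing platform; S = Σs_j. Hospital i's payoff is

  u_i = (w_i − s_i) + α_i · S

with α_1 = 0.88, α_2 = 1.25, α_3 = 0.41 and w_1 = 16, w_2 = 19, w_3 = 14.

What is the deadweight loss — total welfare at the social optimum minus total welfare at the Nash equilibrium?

46.2

∂u_i/∂s_i = α_i − 1, so hospital i contributes w_i if α_i > 1, else 0.
α_i > 1 for i ∈ {2}; NE contributions (0, 19, 0), S = 19.
W^NE = Σw_i − S^NE + (Σα_i)·S^NE = 49 + 1.54·19 = 78.26.
Planner: ∂(Σu_j)/∂s_i = Σα_j − 1 = 1.54 > 0, so everyone contributes w_i; S^SO = 49, W^SO = 49 + 1.54·49 = 124.46.
Deadweight loss = 46.2.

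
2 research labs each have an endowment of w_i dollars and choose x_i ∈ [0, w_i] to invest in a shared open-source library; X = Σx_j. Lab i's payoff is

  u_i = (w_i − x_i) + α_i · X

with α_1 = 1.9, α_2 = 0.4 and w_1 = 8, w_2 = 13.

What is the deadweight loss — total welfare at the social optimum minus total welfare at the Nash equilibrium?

∂u_i/∂x_i = α_i − 1, so lab i contributes w_i if α_i > 1, else 0.
α_i > 1 for i ∈ {1}; NE contributions (8, 0), X = 8.
W^NE = Σw_i − X^NE + (Σα_i)·X^NE = 21 + 1.3·8 = 31.4.
Planner: ∂(Σu_j)/∂x_i = Σα_j − 1 = 1.3 > 0, so everyone contributes w_i; X^SO = 21, W^SO = 21 + 1.3·21 = 48.3.
Deadweight loss = 16.9.

16.9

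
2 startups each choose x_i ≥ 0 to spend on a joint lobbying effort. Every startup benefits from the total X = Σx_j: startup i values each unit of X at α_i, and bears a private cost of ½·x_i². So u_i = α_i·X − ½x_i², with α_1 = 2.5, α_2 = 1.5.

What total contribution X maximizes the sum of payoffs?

8

Planner FOC: ∂(Σu_j)/∂x_i = (Σα_j) − x_i = 0, so x_i^SO = Σα_j = 4 for every i; X^SO = 8.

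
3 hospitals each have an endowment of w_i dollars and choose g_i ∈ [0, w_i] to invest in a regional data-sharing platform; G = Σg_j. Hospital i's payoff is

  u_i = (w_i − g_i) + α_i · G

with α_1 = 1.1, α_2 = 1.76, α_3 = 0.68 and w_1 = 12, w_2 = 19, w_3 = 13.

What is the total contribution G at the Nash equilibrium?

∂u_i/∂g_i = α_i − 1, so hospital i contributes w_i if α_i > 1, else 0.
α_i > 1 for i ∈ {1, 2}; NE contributions (12, 19, 0), G = 31.

31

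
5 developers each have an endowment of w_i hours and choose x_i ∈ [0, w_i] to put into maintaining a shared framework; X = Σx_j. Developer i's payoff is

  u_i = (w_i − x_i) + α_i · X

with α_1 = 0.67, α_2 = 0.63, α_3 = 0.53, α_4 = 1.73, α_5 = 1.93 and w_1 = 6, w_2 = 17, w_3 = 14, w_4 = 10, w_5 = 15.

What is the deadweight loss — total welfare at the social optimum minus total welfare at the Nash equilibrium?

166.13

∂u_i/∂x_i = α_i − 1, so developer i contributes w_i if α_i > 1, else 0.
α_i > 1 for i ∈ {4, 5}; NE contributions (0, 0, 0, 10, 15), X = 25.
W^NE = Σw_i − X^NE + (Σα_i)·X^NE = 62 + 4.49·25 = 174.25.
Planner: ∂(Σu_j)/∂x_i = Σα_j − 1 = 4.49 > 0, so everyone contributes w_i; X^SO = 62, W^SO = 62 + 4.49·62 = 340.38.
Deadweight loss = 166.13.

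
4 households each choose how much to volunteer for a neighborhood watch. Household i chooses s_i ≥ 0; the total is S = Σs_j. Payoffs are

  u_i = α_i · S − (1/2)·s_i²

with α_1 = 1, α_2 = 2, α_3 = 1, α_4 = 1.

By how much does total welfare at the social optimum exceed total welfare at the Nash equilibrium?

28.5

Household i's FOC: ∂u_i/∂s_i = α_i − s_i = 0, so s_i* = α_i.
NE contributions = (1, 2, 1, 1); S = 5.
W^NE = (Σα)·S − ½Σα_i² = 5² − ½·7 = 21.5.
Planner sets s_i = Σα_j = 5 for every i, so S^SO = 4·5 = 20.
W^SO = (Σα)·S^SO − ½·4·(Σα)² = (4/2)·5² = 50.
Deadweight loss = W^SO − W^NE = 28.5.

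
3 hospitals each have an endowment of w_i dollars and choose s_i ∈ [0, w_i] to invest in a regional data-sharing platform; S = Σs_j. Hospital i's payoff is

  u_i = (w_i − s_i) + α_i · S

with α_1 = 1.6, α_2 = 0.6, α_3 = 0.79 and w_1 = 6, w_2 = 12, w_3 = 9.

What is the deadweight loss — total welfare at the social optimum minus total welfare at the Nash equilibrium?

41.79

∂u_i/∂s_i = α_i − 1, so hospital i contributes w_i if α_i > 1, else 0.
α_i > 1 for i ∈ {1}; NE contributions (6, 0, 0), S = 6.
W^NE = Σw_i − S^NE + (Σα_i)·S^NE = 27 + 1.99·6 = 38.94.
Planner: ∂(Σu_j)/∂s_i = Σα_j − 1 = 1.99 > 0, so everyone contributes w_i; S^SO = 27, W^SO = 27 + 1.99·27 = 80.73.
Deadweight loss = 41.79.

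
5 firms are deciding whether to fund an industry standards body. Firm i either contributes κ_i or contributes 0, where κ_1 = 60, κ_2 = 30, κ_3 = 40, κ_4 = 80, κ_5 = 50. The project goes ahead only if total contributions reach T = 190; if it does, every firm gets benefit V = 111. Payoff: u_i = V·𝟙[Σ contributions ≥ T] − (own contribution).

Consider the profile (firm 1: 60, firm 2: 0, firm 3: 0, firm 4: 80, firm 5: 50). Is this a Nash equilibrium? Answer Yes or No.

Total = 190 ≥ 190: provided.
Firm 1 (pledges 60, payoff 51): dropping to 0 → total 130, payoff 0. No gain.
Firm 2 (pledges 0, payoff 111): pledging 30 → total 220, payoff 81. No gain.
Firm 3 (pledges 0, payoff 111): pledging 40 → total 230, payoff 71. No gain.
Firm 4 (pledges 80, payoff 31): dropping to 0 → total 110, payoff 0. No gain.
Firm 5 (pledges 50, payoff 61): dropping to 0 → total 140, payoff 0. No gain.

Yes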